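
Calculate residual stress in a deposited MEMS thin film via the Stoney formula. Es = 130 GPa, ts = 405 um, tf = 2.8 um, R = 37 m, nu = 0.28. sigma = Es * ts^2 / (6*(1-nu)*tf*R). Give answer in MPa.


Step 1: Compute numerator: Es * ts^2 = 130 * 405^2 = 21323250 (GPa*um^2)
Step 2: Compute denominator (R in um): 6*(1-nu)*tf*R = 6*0.72*2.8*37e6 = 447552000.0 (um^2)
Step 3: sigma (GPa) = 21323250 / 447552000.0 = 4.7644e-02 GPa
Step 4: Convert to MPa (x1000): sigma = 47.6 MPa


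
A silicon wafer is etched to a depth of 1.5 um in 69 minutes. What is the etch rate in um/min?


Step 1: Etch rate = depth / time
Step 2: rate = 1.5 / 69
rate = 0.022 um/min


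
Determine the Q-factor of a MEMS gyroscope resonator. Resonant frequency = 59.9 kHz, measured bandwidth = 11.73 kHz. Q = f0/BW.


Step 1: Q = f0 / bandwidth
Step 2: Q = 59.9 / 11.73
Q = 5.1


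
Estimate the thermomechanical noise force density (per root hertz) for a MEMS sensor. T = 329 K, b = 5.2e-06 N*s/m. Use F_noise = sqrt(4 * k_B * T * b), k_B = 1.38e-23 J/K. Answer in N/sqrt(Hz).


Step 1: Compute 4 * k_B * T * b
= 4 * 1.38e-23 * 329 * 5.2e-06
= 9.4436e-26 N^2/Hz
Step 2: F_noise = sqrt(9.4436e-26)
F_noise = 3.07e-13 N/sqrt(Hz)


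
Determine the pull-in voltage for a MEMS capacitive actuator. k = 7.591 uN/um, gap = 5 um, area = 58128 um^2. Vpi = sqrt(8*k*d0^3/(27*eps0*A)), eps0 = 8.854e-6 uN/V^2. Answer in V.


Step 1: Compute numerator: 8 * k * d0^3 = 8 * 7.591 * 5^3 = 7591.0
Step 2: Compute denominator: 27 * eps0 * A = 27 * 8.854e-6 * 58128 = 13.895963
Step 3: Vpi = sqrt(7591.0 / 13.895963)
Vpi = 23.37 V


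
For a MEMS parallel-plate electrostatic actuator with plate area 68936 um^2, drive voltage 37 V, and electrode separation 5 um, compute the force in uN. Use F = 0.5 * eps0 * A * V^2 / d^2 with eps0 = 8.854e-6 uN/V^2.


Step 1: Identify parameters.
eps0 = 8.854e-6 uN/V^2, A = 68936 um^2, V = 37 V, d = 5 um
Step 2: Compute V^2 = 37^2 = 1369
Step 3: Compute d^2 = 5^2 = 25
Step 4: F = 0.5 * 8.854e-6 * 68936 * 1369 / 25
F = 16.712 uN


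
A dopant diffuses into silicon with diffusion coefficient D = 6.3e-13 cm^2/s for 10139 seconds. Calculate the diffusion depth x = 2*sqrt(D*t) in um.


Step 1: Compute D*t = 6.3e-13 * 10139 = 6.38757e-09 cm^2
Step 2: sqrt(D*t) = 7.99223e-05 cm
Step 3: x = 2 * 7.99223e-05 cm = 1.598446e-04 cm
Step 4: Convert to um (1 cm = 1e4 um): x = 1.598 um


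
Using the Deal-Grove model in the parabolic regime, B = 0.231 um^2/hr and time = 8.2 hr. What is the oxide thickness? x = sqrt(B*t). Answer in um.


Step 1: Compute B*t = 0.231 * 8.2 = 1.8942
Step 2: x = sqrt(1.8942)
x = 1.376 um


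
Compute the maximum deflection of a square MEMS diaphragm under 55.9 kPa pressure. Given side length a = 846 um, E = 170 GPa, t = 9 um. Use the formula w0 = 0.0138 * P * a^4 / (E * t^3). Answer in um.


Step 1: Convert pressure to compatible units (E is in GPa, so P in GPa).
P = 55.9 kPa = 55.9e-6 GPa
Step 2: Compute numerator: 0.0138 * P * a^4.
a^4 = 846^4 = 512249392656
numerator = 0.0138 * 55.9e-6 * 512249392656 = 3.951594e+05
Step 3: Compute denominator: E * t^3 = 170 * 9^3 = 123930
Step 4: w0 = numerator / denominator = 3.951594e+05 / 123930 = 3.1886 um


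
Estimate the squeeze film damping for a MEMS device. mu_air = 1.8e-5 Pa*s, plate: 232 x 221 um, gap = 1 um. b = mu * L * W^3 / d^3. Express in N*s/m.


Step 1: Convert to SI.
L = 232e-6 m, W = 221e-6 m, d = 1e-6 m
Step 2: W^3 = (221e-6)^3 = 1.08e-11 m^3
Step 3: d^3 = (1e-6)^3 = 1.00e-18 m^3
Step 4: b = 1.8e-5 * 232e-6 * 1.08e-11 / 1.00e-18
b = 4.51e-02 N*s/m


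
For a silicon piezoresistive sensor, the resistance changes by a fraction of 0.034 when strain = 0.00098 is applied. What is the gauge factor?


Step 1: Identify values.
dR/R = 0.034, strain = 0.00098
Step 2: GF = (dR/R) / strain = 0.034 / 0.00098
GF = 34.7


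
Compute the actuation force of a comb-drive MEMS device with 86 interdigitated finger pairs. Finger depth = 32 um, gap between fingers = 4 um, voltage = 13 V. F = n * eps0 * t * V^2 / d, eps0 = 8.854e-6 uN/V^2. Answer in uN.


Step 1: Parameters: n=86, eps0=8.854e-6 uN/V^2, t=32 um, V=13 V, d=4 um
Step 2: V^2 = 169
Step 3: F = 86 * 8.854e-6 * 32 * 169 / 4
F = 1.029 uN


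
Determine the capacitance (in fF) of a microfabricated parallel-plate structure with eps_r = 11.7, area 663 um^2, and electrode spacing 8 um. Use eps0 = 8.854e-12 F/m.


Step 1: Convert area to m^2: A = 663e-12 m^2
Step 2: Convert gap to m: d = 8e-6 m
Step 3: C = eps0 * eps_r * A / d
C = 8.854e-12 * 11.7 * 663e-12 / 8e-6
Step 4: Convert to fF (multiply by 1e15).
C = 8.59 fF


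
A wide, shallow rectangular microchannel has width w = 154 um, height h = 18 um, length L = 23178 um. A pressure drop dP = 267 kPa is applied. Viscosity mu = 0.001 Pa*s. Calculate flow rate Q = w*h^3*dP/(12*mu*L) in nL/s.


Step 1: Convert all dimensions to SI (meters).
w = 154e-6 m, h = 18e-6 m, L = 23178e-6 m, dP = 267e3 Pa
Step 2: Q = w * h^3 * dP / (12 * mu * L)
Q = 154e-6 * (18e-6)^3 * 267e3 / (12 * 0.001 * 23178e-6) = 8.6216878e-10 m^3/s
Step 3: Convert Q from m^3/s to nL/s (1 m^3 = 1e12 nL, so multiply by 1e12).
Q = 862.169 nL/s


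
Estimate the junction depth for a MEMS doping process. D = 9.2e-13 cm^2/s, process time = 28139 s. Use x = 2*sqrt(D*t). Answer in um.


Step 1: Compute D*t = 9.2e-13 * 28139 = 2.588788e-08 cm^2
Step 2: sqrt(D*t) = 1.60897e-04 cm
Step 3: x = 2 * 1.60897e-04 cm = 3.21794e-04 cm
Step 4: Convert to um (1 cm = 1e4 um): x = 3.218 um


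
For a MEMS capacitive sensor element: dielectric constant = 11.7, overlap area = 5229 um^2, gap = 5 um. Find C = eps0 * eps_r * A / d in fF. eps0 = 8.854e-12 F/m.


Step 1: Convert area to m^2: A = 5229e-12 m^2
Step 2: Convert gap to m: d = 5e-6 m
Step 3: C = eps0 * eps_r * A / d
C = 8.854e-12 * 11.7 * 5229e-12 / 5e-6
Step 4: Convert to fF (multiply by 1e15).
C = 108.34 fF


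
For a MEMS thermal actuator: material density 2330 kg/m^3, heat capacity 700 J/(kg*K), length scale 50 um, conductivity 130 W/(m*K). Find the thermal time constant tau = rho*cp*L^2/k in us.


Step 1: Convert L to m: L = 50e-6 m
Step 2: L^2 = (50e-6)^2 = 2.5e-09 m^2
Step 3: tau = 2330 * 700 * 2.5e-09 / 130 = 3.136538e-05 s
Step 4: Convert to microseconds (multiply by 1e6).
tau = 31.365 us


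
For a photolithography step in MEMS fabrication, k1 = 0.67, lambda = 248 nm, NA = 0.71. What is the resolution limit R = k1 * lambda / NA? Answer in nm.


Step 1: Identify values: k1 = 0.67, lambda = 248 nm, NA = 0.71
Step 2: R = k1 * lambda / NA
R = 0.67 * 248 / 0.71
R = 234.0 nm


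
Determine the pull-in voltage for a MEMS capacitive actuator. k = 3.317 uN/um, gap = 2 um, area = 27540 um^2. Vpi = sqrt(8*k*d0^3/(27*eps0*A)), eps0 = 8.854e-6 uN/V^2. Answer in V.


Step 1: Compute numerator: 8 * k * d0^3 = 8 * 3.317 * 2^3 = 212.288
Step 2: Compute denominator: 27 * eps0 * A = 27 * 8.854e-6 * 27540 = 6.583657
Step 3: Vpi = sqrt(212.288 / 6.583657)
Vpi = 5.68 V


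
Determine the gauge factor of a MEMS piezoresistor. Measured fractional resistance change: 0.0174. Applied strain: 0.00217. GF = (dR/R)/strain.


Step 1: Identify values.
dR/R = 0.0174, strain = 0.00217
Step 2: GF = (dR/R) / strain = 0.0174 / 0.00217
GF = 8.0


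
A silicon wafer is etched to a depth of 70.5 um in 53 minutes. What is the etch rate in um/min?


Step 1: Etch rate = depth / time
Step 2: rate = 70.5 / 53
rate = 1.33 um/min


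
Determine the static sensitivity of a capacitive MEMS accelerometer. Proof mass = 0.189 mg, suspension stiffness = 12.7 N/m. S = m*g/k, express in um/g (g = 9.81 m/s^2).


Step 1: Convert mass: m = 0.189 mg = 1.89e-07 kg
Step 2: S = m * g / k = 1.89e-07 * 9.81 / 12.7
Step 3: S = 1.46e-07 m/g
Step 4: Convert to um/g: S = 0.146 um/g


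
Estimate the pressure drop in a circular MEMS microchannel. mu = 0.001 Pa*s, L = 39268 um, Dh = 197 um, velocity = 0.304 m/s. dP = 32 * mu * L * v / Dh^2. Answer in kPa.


Step 1: Convert to SI: L = 39268e-6 m, Dh = 197e-6 m
Step 2: dP = 32 * 0.001 * 39268e-6 * 0.304 / (197e-6)^2
Step 3: dP = 9843.05 Pa
Step 4: Convert to kPa: dP = 9.84 kPa


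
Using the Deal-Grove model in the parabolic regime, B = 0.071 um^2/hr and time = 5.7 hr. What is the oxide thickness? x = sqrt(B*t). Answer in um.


Step 1: Compute B*t = 0.071 * 5.7 = 0.4047
Step 2: x = sqrt(0.4047)
x = 0.636 um


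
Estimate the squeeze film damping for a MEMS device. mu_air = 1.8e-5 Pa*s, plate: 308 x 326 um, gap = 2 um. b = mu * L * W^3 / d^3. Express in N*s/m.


Step 1: Convert to SI.
L = 308e-6 m, W = 326e-6 m, d = 2e-6 m
Step 2: W^3 = (326e-6)^3 = 3.46e-11 m^3
Step 3: d^3 = (2e-6)^3 = 8.00e-18 m^3
Step 4: b = 1.8e-5 * 308e-6 * 3.46e-11 / 8.00e-18
b = 2.40e-02 N*s/m


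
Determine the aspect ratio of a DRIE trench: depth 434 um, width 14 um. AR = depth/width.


Step 1: AR = depth / width
Step 2: AR = 434 / 14
AR = 31.0


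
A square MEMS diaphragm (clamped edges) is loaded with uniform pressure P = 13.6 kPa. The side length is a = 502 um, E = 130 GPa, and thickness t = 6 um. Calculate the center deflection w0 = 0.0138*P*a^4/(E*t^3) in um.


Step 1: Convert pressure to compatible units (E is in GPa, so P in GPa).
P = 13.6 kPa = 13.6e-6 GPa
Step 2: Compute numerator: 0.0138 * P * a^4.
a^4 = 502^4 = 63506016016
numerator = 0.0138 * 13.6e-6 * 63506016016 = 1.19188e+04
Step 3: Compute denominator: E * t^3 = 130 * 6^3 = 28080
Step 4: w0 = numerator / denominator = 1.19188e+04 / 28080 = 0.4245 um


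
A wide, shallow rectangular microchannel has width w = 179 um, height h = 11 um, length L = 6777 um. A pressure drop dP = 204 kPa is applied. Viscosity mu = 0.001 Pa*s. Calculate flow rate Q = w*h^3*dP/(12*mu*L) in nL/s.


Step 1: Convert all dimensions to SI (meters).
w = 179e-6 m, h = 11e-6 m, L = 6777e-6 m, dP = 204e3 Pa
Step 2: Q = w * h^3 * dP / (12 * mu * L)
Q = 179e-6 * (11e-6)^3 * 204e3 / (12 * 0.001 * 6777e-6) = 5.9764394e-10 m^3/s
Step 3: Convert Q from m^3/s to nL/s (1 m^3 = 1e12 nL, so multiply by 1e12).
Q = 597.644 nL/s


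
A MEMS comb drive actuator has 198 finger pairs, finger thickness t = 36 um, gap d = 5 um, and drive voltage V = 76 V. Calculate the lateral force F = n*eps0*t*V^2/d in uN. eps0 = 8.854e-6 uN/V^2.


Step 1: Parameters: n=198, eps0=8.854e-6 uN/V^2, t=36 um, V=76 V, d=5 um
Step 2: V^2 = 5776
Step 3: F = 198 * 8.854e-6 * 36 * 5776 / 5
F = 72.906 uN


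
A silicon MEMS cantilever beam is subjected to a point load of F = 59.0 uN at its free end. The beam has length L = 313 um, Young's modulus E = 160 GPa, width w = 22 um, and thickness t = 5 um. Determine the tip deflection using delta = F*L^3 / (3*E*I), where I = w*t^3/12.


Step 1: Calculate the second moment of area.
I = w * t^3 / 12 = 22 * 5^3 / 12 = 229.1667 um^4
Step 2: Convert E to consistent units (1 GPa = 1000 uN/um^2).
E = 160 GPa = 160000 uN/um^2
Step 3: Calculate tip deflection.
delta = F * L^3 / (3 * E * I)
delta = 59.0 * 313^3 / (3 * 160000 * 229.1667)
delta = 16.4472 um


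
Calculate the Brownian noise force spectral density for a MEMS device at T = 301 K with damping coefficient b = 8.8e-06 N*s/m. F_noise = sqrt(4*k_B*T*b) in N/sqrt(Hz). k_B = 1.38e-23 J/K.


Step 1: Compute 4 * k_B * T * b
= 4 * 1.38e-23 * 301 * 8.8e-06
= 1.4621e-25 N^2/Hz
Step 2: F_noise = sqrt(1.4621e-25)
F_noise = 3.82e-13 N/sqrt(Hz)


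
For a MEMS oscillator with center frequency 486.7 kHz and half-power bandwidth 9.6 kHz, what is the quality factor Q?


Step 1: Q = f0 / bandwidth
Step 2: Q = 486.7 / 9.6
Q = 50.7


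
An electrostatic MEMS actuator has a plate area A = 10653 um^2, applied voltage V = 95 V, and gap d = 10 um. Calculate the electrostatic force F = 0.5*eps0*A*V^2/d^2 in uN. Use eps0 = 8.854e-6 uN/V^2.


Step 1: Identify parameters.
eps0 = 8.854e-6 uN/V^2, A = 10653 um^2, V = 95 V, d = 10 um
Step 2: Compute V^2 = 95^2 = 9025
Step 3: Compute d^2 = 10^2 = 100
Step 4: F = 0.5 * 8.854e-6 * 10653 * 9025 / 100
F = 4.256 uN


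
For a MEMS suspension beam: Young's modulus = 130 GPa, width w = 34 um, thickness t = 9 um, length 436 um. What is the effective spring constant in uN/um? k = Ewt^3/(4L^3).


Step 1: Convert E to consistent units (1 GPa = 1000 uN/um^2).
E = 130 GPa = 130000 uN/um^2
Step 2: Compute t^3 = 9^3 = 729
Step 3: Compute L^3 = 436^3 = 82881856
Step 4: k = 130000 * 34 * 729 / (4 * 82881856)
k = 9.7192 uN/um


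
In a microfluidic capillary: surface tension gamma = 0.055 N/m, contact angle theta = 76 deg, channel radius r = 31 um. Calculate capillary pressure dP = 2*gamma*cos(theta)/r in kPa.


Step 1: cos(76 deg) = 0.2419
Step 2: Convert r to m: r = 31e-6 m
Step 3: dP = 2 * 0.055 * 0.2419 / 31e-6 = 858.4 Pa
Step 4: Convert Pa to kPa (divide by 1000).
dP = 0.86 kPa


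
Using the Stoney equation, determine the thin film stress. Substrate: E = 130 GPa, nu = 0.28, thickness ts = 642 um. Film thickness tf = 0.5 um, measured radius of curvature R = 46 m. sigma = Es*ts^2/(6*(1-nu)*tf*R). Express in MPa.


Step 1: Compute numerator: Es * ts^2 = 130 * 642^2 = 53581320 (GPa*um^2)
Step 2: Compute denominator (R in um): 6*(1-nu)*tf*R = 6*0.72*0.5*46e6 = 99360000.0 (um^2)
Step 3: sigma (GPa) = 53581320 / 99360000.0 = 5.39264e-01 GPa
Step 4: Convert to MPa (x1000): sigma = 539.3 MPa


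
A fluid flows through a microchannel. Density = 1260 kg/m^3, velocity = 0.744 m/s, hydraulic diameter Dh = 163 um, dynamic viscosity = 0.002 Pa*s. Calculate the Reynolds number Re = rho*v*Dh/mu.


Step 1: Convert Dh to meters: Dh = 163e-6 m
Step 2: Re = rho * v * Dh / mu
Re = 1260 * 0.744 * 163e-6 / 0.002
Re = 76.401


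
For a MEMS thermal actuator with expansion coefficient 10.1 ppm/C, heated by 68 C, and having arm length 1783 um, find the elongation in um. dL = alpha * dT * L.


Step 1: Convert CTE: alpha = 10.1 ppm/C = 10.1e-6 /C
Step 2: dL = 10.1e-6 * 68 * 1783
dL = 1.2246 um


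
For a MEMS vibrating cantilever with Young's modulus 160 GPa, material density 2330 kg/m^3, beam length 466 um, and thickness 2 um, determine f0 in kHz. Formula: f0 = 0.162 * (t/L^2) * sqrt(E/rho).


Step 1: Convert units to SI.
t_SI = 2e-6 m, L_SI = 466e-6 m
Step 2: Calculate sqrt(E/rho).
sqrt(160e9 / 2330) = 8286.71 m/s
Step 3: Compute f0.
f0 = 0.162 * 2e-6 / (466e-6)^2 * 8286.71 = 12363.9 Hz = 12.36 kHz


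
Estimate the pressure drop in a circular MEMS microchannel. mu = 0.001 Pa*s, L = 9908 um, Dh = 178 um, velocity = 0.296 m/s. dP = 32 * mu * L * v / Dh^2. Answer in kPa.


Step 1: Convert to SI: L = 9908e-6 m, Dh = 178e-6 m
Step 2: dP = 32 * 0.001 * 9908e-6 * 0.296 / (178e-6)^2
Step 3: dP = 2962.02 Pa
Step 4: Convert to kPa: dP = 2.96 kPa


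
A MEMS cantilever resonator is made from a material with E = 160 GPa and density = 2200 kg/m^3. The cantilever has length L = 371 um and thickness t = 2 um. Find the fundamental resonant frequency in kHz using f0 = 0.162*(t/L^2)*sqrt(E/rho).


Step 1: Convert units to SI.
t_SI = 2e-6 m, L_SI = 371e-6 m
Step 2: Calculate sqrt(E/rho).
sqrt(160e9 / 2200) = 8528.03 m/s
Step 3: Compute f0.
f0 = 0.162 * 2e-6 / (371e-6)^2 * 8528.03 = 20074.6 Hz = 20.07 kHz


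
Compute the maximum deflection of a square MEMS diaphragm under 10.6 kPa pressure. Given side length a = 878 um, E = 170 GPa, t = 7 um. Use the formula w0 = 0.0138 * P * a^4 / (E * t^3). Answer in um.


Step 1: Convert pressure to compatible units (E is in GPa, so P in GPa).
P = 10.6 kPa = 10.6e-6 GPa
Step 2: Compute numerator: 0.0138 * P * a^4.
a^4 = 878^4 = 594262141456
numerator = 0.0138 * 10.6e-6 * 594262141456 = 8.692867e+04
Step 3: Compute denominator: E * t^3 = 170 * 7^3 = 58310
Step 4: w0 = numerator / denominator = 8.692867e+04 / 58310 = 1.4908 um


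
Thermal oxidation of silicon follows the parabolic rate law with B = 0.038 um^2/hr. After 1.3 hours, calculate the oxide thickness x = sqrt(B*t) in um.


Step 1: Compute B*t = 0.038 * 1.3 = 0.0494
Step 2: x = sqrt(0.0494)
x = 0.222 um


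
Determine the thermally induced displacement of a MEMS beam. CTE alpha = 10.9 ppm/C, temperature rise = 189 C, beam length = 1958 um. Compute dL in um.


Step 1: Convert CTE: alpha = 10.9 ppm/C = 10.9e-6 /C
Step 2: dL = 10.9e-6 * 189 * 1958
dL = 4.0337 um


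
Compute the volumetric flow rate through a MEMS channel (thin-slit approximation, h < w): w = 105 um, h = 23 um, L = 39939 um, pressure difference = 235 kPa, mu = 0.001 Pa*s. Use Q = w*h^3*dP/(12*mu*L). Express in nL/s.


Step 1: Convert all dimensions to SI (meters).
w = 105e-6 m, h = 23e-6 m, L = 39939e-6 m, dP = 235e3 Pa
Step 2: Q = w * h^3 * dP / (12 * mu * L)
Q = 105e-6 * (23e-6)^3 * 235e3 / (12 * 0.001 * 39939e-6) = 6.2641513e-10 m^3/s
Step 3: Convert Q from m^3/s to nL/s (1 m^3 = 1e12 nL, so multiply by 1e12).
Q = 626.415 nL/s


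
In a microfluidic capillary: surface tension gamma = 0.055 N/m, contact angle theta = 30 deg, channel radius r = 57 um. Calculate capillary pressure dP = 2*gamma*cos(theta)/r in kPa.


Step 1: cos(30 deg) = 0.866
Step 2: Convert r to m: r = 57e-6 m
Step 3: dP = 2 * 0.055 * 0.866 / 57e-6 = 1671.2 Pa
Step 4: Convert Pa to kPa (divide by 1000).
dP = 1.67 kPa


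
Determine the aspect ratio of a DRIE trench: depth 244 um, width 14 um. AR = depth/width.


Step 1: AR = depth / width
Step 2: AR = 244 / 14
AR = 17.4


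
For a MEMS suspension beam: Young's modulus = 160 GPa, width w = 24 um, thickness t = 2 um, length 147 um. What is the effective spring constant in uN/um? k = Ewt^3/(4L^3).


Step 1: Convert E to consistent units (1 GPa = 1000 uN/um^2).
E = 160 GPa = 160000 uN/um^2
Step 2: Compute t^3 = 2^3 = 8
Step 3: Compute L^3 = 147^3 = 3176523
Step 4: k = 160000 * 24 * 8 / (4 * 3176523)
k = 2.4177 uN/um


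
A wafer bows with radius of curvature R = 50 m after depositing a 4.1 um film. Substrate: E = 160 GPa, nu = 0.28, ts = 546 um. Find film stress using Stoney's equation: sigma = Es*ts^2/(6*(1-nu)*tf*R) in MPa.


Step 1: Compute numerator: Es * ts^2 = 160 * 546^2 = 47698560 (GPa*um^2)
Step 2: Compute denominator (R in um): 6*(1-nu)*tf*R = 6*0.72*4.1*50e6 = 885600000.0 (um^2)
Step 3: sigma (GPa) = 47698560 / 885600000.0 = 5.386e-02 GPa
Step 4: Convert to MPa (x1000): sigma = 53.9 MPa


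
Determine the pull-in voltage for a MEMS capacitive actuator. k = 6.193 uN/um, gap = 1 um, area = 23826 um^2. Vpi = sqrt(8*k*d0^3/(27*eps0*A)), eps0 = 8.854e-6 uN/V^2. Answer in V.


Step 1: Compute numerator: 8 * k * d0^3 = 8 * 6.193 * 1^3 = 49.544
Step 2: Compute denominator: 27 * eps0 * A = 27 * 8.854e-6 * 23826 = 5.695796
Step 3: Vpi = sqrt(49.544 / 5.695796)
Vpi = 2.95 V


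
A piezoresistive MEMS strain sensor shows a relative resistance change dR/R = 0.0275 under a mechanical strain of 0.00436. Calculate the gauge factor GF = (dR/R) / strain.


Step 1: Identify values.
dR/R = 0.0275, strain = 0.00436
Step 2: GF = (dR/R) / strain = 0.0275 / 0.00436
GF = 6.3


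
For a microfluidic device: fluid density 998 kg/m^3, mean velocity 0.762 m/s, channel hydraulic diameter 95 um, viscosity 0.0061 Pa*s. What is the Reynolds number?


Step 1: Convert Dh to meters: Dh = 95e-6 m
Step 2: Re = rho * v * Dh / mu
Re = 998 * 0.762 * 95e-6 / 0.0061
Re = 11.843


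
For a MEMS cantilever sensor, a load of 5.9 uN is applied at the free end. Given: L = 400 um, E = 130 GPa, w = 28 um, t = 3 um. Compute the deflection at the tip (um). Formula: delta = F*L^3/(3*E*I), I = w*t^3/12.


Step 1: Calculate the second moment of area.
I = w * t^3 / 12 = 28 * 3^3 / 12 = 63.0 um^4
Step 2: Convert E to consistent units (1 GPa = 1000 uN/um^2).
E = 130 GPa = 130000 uN/um^2
Step 3: Calculate tip deflection.
delta = F * L^3 / (3 * E * I)
delta = 5.9 * 400^3 / (3 * 130000 * 63.0)
delta = 15.3683 um


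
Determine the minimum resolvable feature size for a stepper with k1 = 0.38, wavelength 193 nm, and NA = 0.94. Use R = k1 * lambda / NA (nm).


Step 1: Identify values: k1 = 0.38, lambda = 193 nm, NA = 0.94
Step 2: R = k1 * lambda / NA
R = 0.38 * 193 / 0.94
R = 78.0 nm


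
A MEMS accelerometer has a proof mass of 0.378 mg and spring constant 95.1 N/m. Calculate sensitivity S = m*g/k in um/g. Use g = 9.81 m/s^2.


Step 1: Convert mass: m = 0.378 mg = 3.78e-07 kg
Step 2: S = m * g / k = 3.78e-07 * 9.81 / 95.1
Step 3: S = 3.90e-08 m/g
Step 4: Convert to um/g: S = 0.039 um/g


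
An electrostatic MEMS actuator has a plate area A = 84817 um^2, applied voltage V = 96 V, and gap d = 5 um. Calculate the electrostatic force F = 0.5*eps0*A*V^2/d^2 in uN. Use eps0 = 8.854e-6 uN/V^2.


Step 1: Identify parameters.
eps0 = 8.854e-6 uN/V^2, A = 84817 um^2, V = 96 V, d = 5 um
Step 2: Compute V^2 = 96^2 = 9216
Step 3: Compute d^2 = 5^2 = 25
Step 4: F = 0.5 * 8.854e-6 * 84817 * 9216 / 25
F = 138.419 uN


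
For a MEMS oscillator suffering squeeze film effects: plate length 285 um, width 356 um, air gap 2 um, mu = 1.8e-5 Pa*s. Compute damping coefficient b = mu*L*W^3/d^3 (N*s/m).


Step 1: Convert to SI.
L = 285e-6 m, W = 356e-6 m, d = 2e-6 m
Step 2: W^3 = (356e-6)^3 = 4.51e-11 m^3
Step 3: d^3 = (2e-6)^3 = 8.00e-18 m^3
Step 4: b = 1.8e-5 * 285e-6 * 4.51e-11 / 8.00e-18
b = 2.89e-02 N*s/m


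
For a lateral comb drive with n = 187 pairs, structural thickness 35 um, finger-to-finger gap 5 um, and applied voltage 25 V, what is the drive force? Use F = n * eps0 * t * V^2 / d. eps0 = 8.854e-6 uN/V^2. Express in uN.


Step 1: Parameters: n=187, eps0=8.854e-6 uN/V^2, t=35 um, V=25 V, d=5 um
Step 2: V^2 = 625
Step 3: F = 187 * 8.854e-6 * 35 * 625 / 5
F = 7.244 uN


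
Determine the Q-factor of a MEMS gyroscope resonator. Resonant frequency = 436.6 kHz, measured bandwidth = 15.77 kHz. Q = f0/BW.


Step 1: Q = f0 / bandwidth
Step 2: Q = 436.6 / 15.77
Q = 27.7


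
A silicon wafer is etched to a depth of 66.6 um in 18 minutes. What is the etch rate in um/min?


Step 1: Etch rate = depth / time
Step 2: rate = 66.6 / 18
rate = 3.7 um/min


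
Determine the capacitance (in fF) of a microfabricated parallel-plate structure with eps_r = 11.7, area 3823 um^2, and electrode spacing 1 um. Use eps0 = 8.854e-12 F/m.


Step 1: Convert area to m^2: A = 3823e-12 m^2
Step 2: Convert gap to m: d = 1e-6 m
Step 3: C = eps0 * eps_r * A / d
C = 8.854e-12 * 11.7 * 3823e-12 / 1e-6
Step 4: Convert to fF (multiply by 1e15).
C = 396.03 fF


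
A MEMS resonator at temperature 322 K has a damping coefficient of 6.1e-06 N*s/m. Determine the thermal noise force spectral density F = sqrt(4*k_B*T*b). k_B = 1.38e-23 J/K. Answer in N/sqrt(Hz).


Step 1: Compute 4 * k_B * T * b
= 4 * 1.38e-23 * 322 * 6.1e-06
= 1.0842e-25 N^2/Hz
Step 2: F_noise = sqrt(1.0842e-25)
F_noise = 3.29e-13 N/sqrt(Hz)


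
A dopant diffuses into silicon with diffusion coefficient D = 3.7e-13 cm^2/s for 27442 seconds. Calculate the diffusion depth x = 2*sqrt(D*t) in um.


Step 1: Compute D*t = 3.7e-13 * 27442 = 1.015354e-08 cm^2
Step 2: sqrt(D*t) = 1.00765e-04 cm
Step 3: x = 2 * 1.00765e-04 cm = 2.0153e-04 cm
Step 4: Convert to um (1 cm = 1e4 um): x = 2.015 um


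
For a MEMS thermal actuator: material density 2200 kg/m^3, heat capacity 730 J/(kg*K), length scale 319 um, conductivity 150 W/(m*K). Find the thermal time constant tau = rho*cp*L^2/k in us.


Step 1: Convert L to m: L = 319e-6 m
Step 2: L^2 = (319e-6)^2 = 1.01761e-07 m^2
Step 3: tau = 2200 * 730 * 1.01761e-07 / 150 = 1.08952111e-03 s
Step 4: Convert to microseconds (multiply by 1e6).
tau = 1089.521 us


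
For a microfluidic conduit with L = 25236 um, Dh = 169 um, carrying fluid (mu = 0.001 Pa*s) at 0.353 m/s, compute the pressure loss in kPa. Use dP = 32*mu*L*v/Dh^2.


Step 1: Convert to SI: L = 25236e-6 m, Dh = 169e-6 m
Step 2: dP = 32 * 0.001 * 25236e-6 * 0.353 / (169e-6)^2
Step 3: dP = 9980.95 Pa
Step 4: Convert to kPa: dP = 9.98 kPa


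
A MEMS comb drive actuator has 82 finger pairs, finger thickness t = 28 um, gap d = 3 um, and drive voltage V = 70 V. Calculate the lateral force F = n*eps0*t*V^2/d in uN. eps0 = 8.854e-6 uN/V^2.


Step 1: Parameters: n=82, eps0=8.854e-6 uN/V^2, t=28 um, V=70 V, d=3 um
Step 2: V^2 = 4900
Step 3: F = 82 * 8.854e-6 * 28 * 4900 / 3
F = 33.204 uN


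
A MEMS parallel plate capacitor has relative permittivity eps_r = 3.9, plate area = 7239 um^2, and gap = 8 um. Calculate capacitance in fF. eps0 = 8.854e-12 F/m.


Step 1: Convert area to m^2: A = 7239e-12 m^2
Step 2: Convert gap to m: d = 8e-6 m
Step 3: C = eps0 * eps_r * A / d
C = 8.854e-12 * 3.9 * 7239e-12 / 8e-6
Step 4: Convert to fF (multiply by 1e15).
C = 31.25 fF


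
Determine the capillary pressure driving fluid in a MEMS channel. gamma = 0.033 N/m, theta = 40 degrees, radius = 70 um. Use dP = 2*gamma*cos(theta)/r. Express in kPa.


Step 1: cos(40 deg) = 0.766
Step 2: Convert r to m: r = 70e-6 m
Step 3: dP = 2 * 0.033 * 0.766 / 70e-6 = 722.2 Pa
Step 4: Convert Pa to kPa (divide by 1000).
dP = 0.72 kPa


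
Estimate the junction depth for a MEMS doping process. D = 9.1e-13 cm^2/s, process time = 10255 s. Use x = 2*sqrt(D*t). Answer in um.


Step 1: Compute D*t = 9.1e-13 * 10255 = 9.33205e-09 cm^2
Step 2: sqrt(D*t) = 9.66025e-05 cm
Step 3: x = 2 * 9.66025e-05 cm = 1.93205e-04 cm
Step 4: Convert to um (1 cm = 1e4 um): x = 1.932 um


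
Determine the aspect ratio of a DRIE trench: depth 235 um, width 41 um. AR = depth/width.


Step 1: AR = depth / width
Step 2: AR = 235 / 41
AR = 5.7


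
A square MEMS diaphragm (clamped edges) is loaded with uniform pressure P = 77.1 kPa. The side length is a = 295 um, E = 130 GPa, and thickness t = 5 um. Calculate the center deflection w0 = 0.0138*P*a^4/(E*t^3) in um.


Step 1: Convert pressure to compatible units (E is in GPa, so P in GPa).
P = 77.1 kPa = 77.1e-6 GPa
Step 2: Compute numerator: 0.0138 * P * a^4.
a^4 = 295^4 = 7573350625
numerator = 0.0138 * 77.1e-6 * 7573350625 = 8.05789e+03
Step 3: Compute denominator: E * t^3 = 130 * 5^3 = 16250
Step 4: w0 = numerator / denominator = 8.05789e+03 / 16250 = 0.4959 um


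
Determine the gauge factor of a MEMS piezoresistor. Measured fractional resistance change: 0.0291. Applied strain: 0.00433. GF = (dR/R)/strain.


Step 1: Identify values.
dR/R = 0.0291, strain = 0.00433
Step 2: GF = (dR/R) / strain = 0.0291 / 0.00433
GF = 6.7


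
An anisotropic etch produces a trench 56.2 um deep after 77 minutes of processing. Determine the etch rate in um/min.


Step 1: Etch rate = depth / time
Step 2: rate = 56.2 / 77
rate = 0.73 um/min


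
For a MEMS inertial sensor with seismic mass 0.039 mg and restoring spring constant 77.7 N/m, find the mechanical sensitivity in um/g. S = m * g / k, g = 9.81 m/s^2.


Step 1: Convert mass: m = 0.039 mg = 3.90e-08 kg
Step 2: S = m * g / k = 3.90e-08 * 9.81 / 77.7
Step 3: S = 4.92e-09 m/g
Step 4: Convert to um/g: S = 0.005 um/g


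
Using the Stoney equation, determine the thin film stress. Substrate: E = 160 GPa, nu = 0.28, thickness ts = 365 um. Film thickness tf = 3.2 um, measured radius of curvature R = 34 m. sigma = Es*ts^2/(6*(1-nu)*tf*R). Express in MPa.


Step 1: Compute numerator: Es * ts^2 = 160 * 365^2 = 21316000 (GPa*um^2)
Step 2: Compute denominator (R in um): 6*(1-nu)*tf*R = 6*0.72*3.2*34e6 = 470016000.0 (um^2)
Step 3: sigma (GPa) = 21316000 / 470016000.0 = 4.5352e-02 GPa
Step 4: Convert to MPa (x1000): sigma = 45.4 MPa


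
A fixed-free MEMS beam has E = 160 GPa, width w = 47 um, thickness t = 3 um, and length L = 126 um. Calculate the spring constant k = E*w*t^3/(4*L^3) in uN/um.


Step 1: Convert E to consistent units (1 GPa = 1000 uN/um^2).
E = 160 GPa = 160000 uN/um^2
Step 2: Compute t^3 = 3^3 = 27
Step 3: Compute L^3 = 126^3 = 2000376
Step 4: k = 160000 * 47 * 27 / (4 * 2000376)
k = 25.3752 uN/um


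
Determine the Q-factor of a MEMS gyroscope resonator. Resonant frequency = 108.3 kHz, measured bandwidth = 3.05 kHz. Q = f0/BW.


Step 1: Q = f0 / bandwidth
Step 2: Q = 108.3 / 3.05
Q = 35.5


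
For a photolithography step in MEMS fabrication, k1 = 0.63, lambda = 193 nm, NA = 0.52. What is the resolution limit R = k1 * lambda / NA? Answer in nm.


Step 1: Identify values: k1 = 0.63, lambda = 193 nm, NA = 0.52
Step 2: R = k1 * lambda / NA
R = 0.63 * 193 / 0.52
R = 233.8 nm


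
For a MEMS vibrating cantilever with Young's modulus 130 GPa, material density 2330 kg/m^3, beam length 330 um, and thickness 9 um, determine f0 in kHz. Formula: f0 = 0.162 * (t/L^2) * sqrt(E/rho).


Step 1: Convert units to SI.
t_SI = 9e-6 m, L_SI = 330e-6 m
Step 2: Calculate sqrt(E/rho).
sqrt(130e9 / 2330) = 7469.54 m/s
Step 3: Compute f0.
f0 = 0.162 * 9e-6 / (330e-6)^2 * 7469.54 = 100005.4 Hz = 100.01 kHz


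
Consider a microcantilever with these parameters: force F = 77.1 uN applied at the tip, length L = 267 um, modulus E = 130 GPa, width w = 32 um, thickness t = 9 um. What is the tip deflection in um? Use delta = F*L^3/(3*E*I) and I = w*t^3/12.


Step 1: Calculate the second moment of area.
I = w * t^3 / 12 = 32 * 9^3 / 12 = 1944.0 um^4
Step 2: Convert E to consistent units (1 GPa = 1000 uN/um^2).
E = 130 GPa = 130000 uN/um^2
Step 3: Calculate tip deflection.
delta = F * L^3 / (3 * E * I)
delta = 77.1 * 267^3 / (3 * 130000 * 1944.0)
delta = 1.9357 um


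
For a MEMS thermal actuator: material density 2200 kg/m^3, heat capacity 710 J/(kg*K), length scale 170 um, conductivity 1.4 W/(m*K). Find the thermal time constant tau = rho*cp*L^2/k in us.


Step 1: Convert L to m: L = 170e-6 m
Step 2: L^2 = (170e-6)^2 = 2.89e-08 m^2
Step 3: tau = 2200 * 710 * 2.89e-08 / 1.4 = 3.224414286e-02 s
Step 4: Convert to microseconds (multiply by 1e6).
tau = 32244.143 us


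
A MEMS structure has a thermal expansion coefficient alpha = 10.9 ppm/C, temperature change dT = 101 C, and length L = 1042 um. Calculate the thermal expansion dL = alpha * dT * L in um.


Step 1: Convert CTE: alpha = 10.9 ppm/C = 10.9e-6 /C
Step 2: dL = 10.9e-6 * 101 * 1042
dL = 1.1471 um


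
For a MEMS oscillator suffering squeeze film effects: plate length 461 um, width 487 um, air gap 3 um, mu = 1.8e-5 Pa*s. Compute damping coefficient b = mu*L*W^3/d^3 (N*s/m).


Step 1: Convert to SI.
L = 461e-6 m, W = 487e-6 m, d = 3e-6 m
Step 2: W^3 = (487e-6)^3 = 1.16e-10 m^3
Step 3: d^3 = (3e-6)^3 = 2.70e-17 m^3
Step 4: b = 1.8e-5 * 461e-6 * 1.16e-10 / 2.70e-17
b = 3.55e-02 N*s/m


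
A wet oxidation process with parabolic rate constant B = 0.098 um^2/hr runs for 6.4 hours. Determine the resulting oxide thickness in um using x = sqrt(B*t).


Step 1: Compute B*t = 0.098 * 6.4 = 0.6272
Step 2: x = sqrt(0.6272)
x = 0.792 um


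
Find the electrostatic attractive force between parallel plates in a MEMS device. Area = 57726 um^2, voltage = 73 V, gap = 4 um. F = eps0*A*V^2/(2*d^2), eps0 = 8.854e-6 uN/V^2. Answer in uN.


Step 1: Identify parameters.
eps0 = 8.854e-6 uN/V^2, A = 57726 um^2, V = 73 V, d = 4 um
Step 2: Compute V^2 = 73^2 = 5329
Step 3: Compute d^2 = 4^2 = 16
Step 4: F = 0.5 * 8.854e-6 * 57726 * 5329 / 16
F = 85.115 uN


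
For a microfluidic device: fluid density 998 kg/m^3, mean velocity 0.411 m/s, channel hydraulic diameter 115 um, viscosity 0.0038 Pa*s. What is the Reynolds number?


Step 1: Convert Dh to meters: Dh = 115e-6 m
Step 2: Re = rho * v * Dh / mu
Re = 998 * 0.411 * 115e-6 / 0.0038
Re = 12.413


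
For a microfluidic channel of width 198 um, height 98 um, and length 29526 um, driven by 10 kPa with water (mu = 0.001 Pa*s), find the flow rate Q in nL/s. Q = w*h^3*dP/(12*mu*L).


Step 1: Convert all dimensions to SI (meters).
w = 198e-6 m, h = 98e-6 m, L = 29526e-6 m, dP = 10e3 Pa
Step 2: Q = w * h^3 * dP / (12 * mu * L)
Q = 198e-6 * (98e-6)^3 * 10e3 / (12 * 0.001 * 29526e-6) = 5.25965861e-09 m^3/s
Step 3: Convert Q from m^3/s to nL/s (1 m^3 = 1e12 nL, so multiply by 1e12).
Q = 5259.659 nL/s


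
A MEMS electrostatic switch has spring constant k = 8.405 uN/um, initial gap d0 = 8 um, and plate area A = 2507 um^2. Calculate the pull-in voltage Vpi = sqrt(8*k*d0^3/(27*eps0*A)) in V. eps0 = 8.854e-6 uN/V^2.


Step 1: Compute numerator: 8 * k * d0^3 = 8 * 8.405 * 8^3 = 34426.88
Step 2: Compute denominator: 27 * eps0 * A = 27 * 8.854e-6 * 2507 = 0.599318
Step 3: Vpi = sqrt(34426.88 / 0.599318)
Vpi = 239.67 V


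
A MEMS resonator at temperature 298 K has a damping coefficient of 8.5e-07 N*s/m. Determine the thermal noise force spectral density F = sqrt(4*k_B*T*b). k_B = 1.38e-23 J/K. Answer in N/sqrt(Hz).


Step 1: Compute 4 * k_B * T * b
= 4 * 1.38e-23 * 298 * 8.5e-07
= 1.3982e-26 N^2/Hz
Step 2: F_noise = sqrt(1.3982e-26)
F_noise = 1.18e-13 N/sqrt(Hz)


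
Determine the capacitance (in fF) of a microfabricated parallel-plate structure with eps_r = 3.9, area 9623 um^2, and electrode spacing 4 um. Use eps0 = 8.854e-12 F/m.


Step 1: Convert area to m^2: A = 9623e-12 m^2
Step 2: Convert gap to m: d = 4e-6 m
Step 3: C = eps0 * eps_r * A / d
C = 8.854e-12 * 3.9 * 9623e-12 / 4e-6
Step 4: Convert to fF (multiply by 1e15).
C = 83.07 fF


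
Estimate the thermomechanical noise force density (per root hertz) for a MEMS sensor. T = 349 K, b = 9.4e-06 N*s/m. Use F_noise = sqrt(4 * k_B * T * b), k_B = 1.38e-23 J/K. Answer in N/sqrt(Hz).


Step 1: Compute 4 * k_B * T * b
= 4 * 1.38e-23 * 349 * 9.4e-06
= 1.8109e-25 N^2/Hz
Step 2: F_noise = sqrt(1.8109e-25)
F_noise = 4.26e-13 N/sqrt(Hz)


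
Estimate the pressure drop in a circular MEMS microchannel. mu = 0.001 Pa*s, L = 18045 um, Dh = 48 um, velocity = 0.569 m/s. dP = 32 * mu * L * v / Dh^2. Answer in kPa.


Step 1: Convert to SI: L = 18045e-6 m, Dh = 48e-6 m
Step 2: dP = 32 * 0.001 * 18045e-6 * 0.569 / (48e-6)^2
Step 3: dP = 142605.62 Pa
Step 4: Convert to kPa: dP = 142.61 kPa


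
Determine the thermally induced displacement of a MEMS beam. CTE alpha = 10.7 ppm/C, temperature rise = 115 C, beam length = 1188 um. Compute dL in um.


Step 1: Convert CTE: alpha = 10.7 ppm/C = 10.7e-6 /C
Step 2: dL = 10.7e-6 * 115 * 1188
dL = 1.4618 um


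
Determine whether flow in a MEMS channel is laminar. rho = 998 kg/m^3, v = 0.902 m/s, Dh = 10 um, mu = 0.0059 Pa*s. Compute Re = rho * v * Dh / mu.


Step 1: Convert Dh to meters: Dh = 10e-6 m
Step 2: Re = rho * v * Dh / mu
Re = 998 * 0.902 * 10e-6 / 0.0059
Re = 1.526
Since Re = 1.526 is below ~2300, the flow is laminar.


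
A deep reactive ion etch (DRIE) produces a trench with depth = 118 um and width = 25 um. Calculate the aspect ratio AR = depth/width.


Step 1: AR = depth / width
Step 2: AR = 118 / 25
AR = 4.7


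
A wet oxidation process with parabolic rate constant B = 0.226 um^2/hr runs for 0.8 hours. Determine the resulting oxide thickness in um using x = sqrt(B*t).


Step 1: Compute B*t = 0.226 * 0.8 = 0.1808
Step 2: x = sqrt(0.1808)
x = 0.425 um


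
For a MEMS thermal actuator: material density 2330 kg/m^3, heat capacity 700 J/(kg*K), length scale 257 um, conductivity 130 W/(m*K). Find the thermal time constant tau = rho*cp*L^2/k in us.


Step 1: Convert L to m: L = 257e-6 m
Step 2: L^2 = (257e-6)^2 = 6.6049e-08 m^2
Step 3: tau = 2330 * 700 * 6.6049e-08 / 130 = 8.2866092e-04 s
Step 4: Convert to microseconds (multiply by 1e6).
tau = 828.661 us


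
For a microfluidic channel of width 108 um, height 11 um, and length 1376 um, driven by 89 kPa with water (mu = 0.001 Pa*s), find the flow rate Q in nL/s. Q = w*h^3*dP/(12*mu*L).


Step 1: Convert all dimensions to SI (meters).
w = 108e-6 m, h = 11e-6 m, L = 1376e-6 m, dP = 89e3 Pa
Step 2: Q = w * h^3 * dP / (12 * mu * L)
Q = 108e-6 * (11e-6)^3 * 89e3 / (12 * 0.001 * 1376e-6) = 7.7480451e-10 m^3/s
Step 3: Convert Q from m^3/s to nL/s (1 m^3 = 1e12 nL, so multiply by 1e12).
Q = 774.805 nL/s


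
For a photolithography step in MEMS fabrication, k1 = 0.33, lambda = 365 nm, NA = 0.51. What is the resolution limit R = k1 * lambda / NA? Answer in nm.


Step 1: Identify values: k1 = 0.33, lambda = 365 nm, NA = 0.51
Step 2: R = k1 * lambda / NA
R = 0.33 * 365 / 0.51
R = 236.2 nm


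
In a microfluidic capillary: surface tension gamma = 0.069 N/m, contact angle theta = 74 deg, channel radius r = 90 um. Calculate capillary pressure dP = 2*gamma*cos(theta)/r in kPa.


Step 1: cos(74 deg) = 0.2756
Step 2: Convert r to m: r = 90e-6 m
Step 3: dP = 2 * 0.069 * 0.2756 / 90e-6 = 422.6 Pa
Step 4: Convert Pa to kPa (divide by 1000).
dP = 0.42 kPa


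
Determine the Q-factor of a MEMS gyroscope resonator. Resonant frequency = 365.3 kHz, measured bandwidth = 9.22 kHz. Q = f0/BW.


Step 1: Q = f0 / bandwidth
Step 2: Q = 365.3 / 9.22
Q = 39.6


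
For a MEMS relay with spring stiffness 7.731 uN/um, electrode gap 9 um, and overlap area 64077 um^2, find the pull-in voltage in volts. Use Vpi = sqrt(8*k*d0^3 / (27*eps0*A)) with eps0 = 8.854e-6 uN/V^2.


Step 1: Compute numerator: 8 * k * d0^3 = 8 * 7.731 * 9^3 = 45087.192
Step 2: Compute denominator: 27 * eps0 * A = 27 * 8.854e-6 * 64077 = 15.318119
Step 3: Vpi = sqrt(45087.192 / 15.318119)
Vpi = 54.25 V


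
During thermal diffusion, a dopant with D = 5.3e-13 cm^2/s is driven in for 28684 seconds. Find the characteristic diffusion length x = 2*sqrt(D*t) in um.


Step 1: Compute D*t = 5.3e-13 * 28684 = 1.520252e-08 cm^2
Step 2: sqrt(D*t) = 1.23298e-04 cm
Step 3: x = 2 * 1.23298e-04 cm = 2.46596e-04 cm
Step 4: Convert to um (1 cm = 1e4 um): x = 2.466 um


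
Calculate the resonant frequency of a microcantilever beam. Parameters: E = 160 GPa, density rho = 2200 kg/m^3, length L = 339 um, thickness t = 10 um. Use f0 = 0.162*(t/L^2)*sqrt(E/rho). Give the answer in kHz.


Step 1: Convert units to SI.
t_SI = 10e-6 m, L_SI = 339e-6 m
Step 2: Calculate sqrt(E/rho).
sqrt(160e9 / 2200) = 8528.03 m/s
Step 3: Compute f0.
f0 = 0.162 * 10e-6 / (339e-6)^2 * 8528.03 = 120216.6 Hz = 120.22 kHz


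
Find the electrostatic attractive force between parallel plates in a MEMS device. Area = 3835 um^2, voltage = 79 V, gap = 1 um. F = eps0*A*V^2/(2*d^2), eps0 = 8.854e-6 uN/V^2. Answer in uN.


Step 1: Identify parameters.
eps0 = 8.854e-6 uN/V^2, A = 3835 um^2, V = 79 V, d = 1 um
Step 2: Compute V^2 = 79^2 = 6241
Step 3: Compute d^2 = 1^2 = 1
Step 4: F = 0.5 * 8.854e-6 * 3835 * 6241 / 1
F = 105.957 uN


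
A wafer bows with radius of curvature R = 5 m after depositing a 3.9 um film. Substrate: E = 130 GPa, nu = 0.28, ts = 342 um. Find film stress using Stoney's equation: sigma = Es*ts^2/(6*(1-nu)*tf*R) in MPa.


Step 1: Compute numerator: Es * ts^2 = 130 * 342^2 = 15205320 (GPa*um^2)
Step 2: Compute denominator (R in um): 6*(1-nu)*tf*R = 6*0.72*3.9*5e6 = 84240000.0 (um^2)
Step 3: sigma (GPa) = 15205320 / 84240000.0 = 1.805e-01 GPa
Step 4: Convert to MPa (x1000): sigma = 180.5 MPa


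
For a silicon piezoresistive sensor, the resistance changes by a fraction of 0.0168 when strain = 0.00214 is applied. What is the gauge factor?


Step 1: Identify values.
dR/R = 0.0168, strain = 0.00214
Step 2: GF = (dR/R) / strain = 0.0168 / 0.00214
GF = 7.9


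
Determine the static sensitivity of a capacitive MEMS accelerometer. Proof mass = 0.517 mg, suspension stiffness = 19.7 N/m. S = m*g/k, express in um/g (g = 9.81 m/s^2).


Step 1: Convert mass: m = 0.517 mg = 5.17e-07 kg
Step 2: S = m * g / k = 5.17e-07 * 9.81 / 19.7
Step 3: S = 2.57e-07 m/g
Step 4: Convert to um/g: S = 0.257 um/g


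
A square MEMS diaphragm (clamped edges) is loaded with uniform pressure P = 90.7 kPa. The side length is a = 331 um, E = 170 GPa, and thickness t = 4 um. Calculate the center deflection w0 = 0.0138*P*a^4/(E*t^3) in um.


Step 1: Convert pressure to compatible units (E is in GPa, so P in GPa).
P = 90.7 kPa = 90.7e-6 GPa
Step 2: Compute numerator: 0.0138 * P * a^4.
a^4 = 331^4 = 12003612721
numerator = 0.0138 * 90.7e-6 * 12003612721 = 1.502444e+04
Step 3: Compute denominator: E * t^3 = 170 * 4^3 = 10880
Step 4: w0 = numerator / denominator = 1.502444e+04 / 10880 = 1.3809 um


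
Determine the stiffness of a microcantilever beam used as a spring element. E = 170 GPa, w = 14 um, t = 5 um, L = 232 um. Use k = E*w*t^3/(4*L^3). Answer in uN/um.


Step 1: Convert E to consistent units (1 GPa = 1000 uN/um^2).
E = 170 GPa = 170000 uN/um^2
Step 2: Compute t^3 = 5^3 = 125
Step 3: Compute L^3 = 232^3 = 12487168
Step 4: k = 170000 * 14 * 125 / (4 * 12487168)
k = 5.9561 uN/um
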